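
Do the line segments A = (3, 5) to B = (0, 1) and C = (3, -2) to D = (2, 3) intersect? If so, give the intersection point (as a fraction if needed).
No (intersection of containing lines falls outside at least one segment)

Parametrize and solve: t = 7/19, s = 21/19. At least one of these is outside [0, 1], so the segments do not intersect.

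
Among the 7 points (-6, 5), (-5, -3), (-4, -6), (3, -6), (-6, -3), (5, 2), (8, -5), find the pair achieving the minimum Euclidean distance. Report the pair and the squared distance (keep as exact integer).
Pair = ((-5, -3), (-6, -3)); squared distance = 1

Compute all C(7, 2) = 21 pairwise squared distances (x_i − x_j)² + (y_i − y_j)². The minimum is 1, attained by the pair ((-5, -3), (-6, -3)).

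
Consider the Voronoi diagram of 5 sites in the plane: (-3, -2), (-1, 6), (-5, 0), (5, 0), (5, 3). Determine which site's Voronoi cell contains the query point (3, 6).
Nearest site = (5, 3)

The Voronoi cell of site s contains exactly those query points closer to s than to any other site. Compute squared distances from q = (3, 6) to each site:
  (5 − 3)² + (3 − 6)² = 13
  (-1 − 3)² + (6 − 6)² = 16
  (5 − 3)² + (0 − 6)² = 40
  (-5 − 3)² + (0 − 6)² = 100
  (-3 − 3)² + (-2 − 6)² = 100
Minimum is attained by (5, 3), so q lies in its Voronoi cell.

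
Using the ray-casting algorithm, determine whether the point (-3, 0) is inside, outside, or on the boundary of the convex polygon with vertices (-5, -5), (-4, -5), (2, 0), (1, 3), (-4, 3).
The point (-3, 0) lies strictly inside the polygon

Cast a horizontal ray to the right from the query point and count how many polygon edges it crosses (each edge strictly once or zero times, handled with the usual half-open convention). 
Parity of crossings → odd ⇒ inside.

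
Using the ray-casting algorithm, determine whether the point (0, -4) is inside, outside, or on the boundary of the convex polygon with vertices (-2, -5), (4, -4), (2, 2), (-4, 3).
The point (0, -4) lies strictly inside the polygon

Cast a horizontal ray to the right from the query point and count how many polygon edges it crosses (each edge strictly once or zero times, handled with the usual half-open convention). 
Parity of crossings → odd ⇒ inside.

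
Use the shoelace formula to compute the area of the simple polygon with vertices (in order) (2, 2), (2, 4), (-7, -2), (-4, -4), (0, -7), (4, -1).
Area = 57

Shoelace formula: Area = (1/2) |Σ_i (x_i · y_{i+1} − x_{i+1} · y_i)| (indices mod n). Compute each cross term:
  (2)(4) − (2)(2) = 4
  (2)(-2) − (-7)(4) = 24
  (-7)(-4) − (-4)(-2) = 20
  (-4)(-7) − (0)(-4) = 28
  (0)(-1) − (4)(-7) = 28
  (4)(2) − (2)(-1) = 10
Sum = 114, so (signed) Area = 114/2 = 57, |Area| = 57.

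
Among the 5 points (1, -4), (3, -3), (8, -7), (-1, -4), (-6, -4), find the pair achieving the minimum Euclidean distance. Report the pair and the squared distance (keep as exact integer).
Pair = ((1, -4), (-1, -4)); squared distance = 4

Compute all C(5, 2) = 10 pairwise squared distances (x_i − x_j)² + (y_i − y_j)². The minimum is 4, attained by the pair ((1, -4), (-1, -4)).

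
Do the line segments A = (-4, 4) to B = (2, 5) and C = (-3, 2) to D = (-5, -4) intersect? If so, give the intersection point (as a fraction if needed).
No (intersection of containing lines falls outside at least one segment)

Parametrize and solve: t = 5/17, s = -13/34. At least one of these is outside [0, 1], so the segments do not intersect.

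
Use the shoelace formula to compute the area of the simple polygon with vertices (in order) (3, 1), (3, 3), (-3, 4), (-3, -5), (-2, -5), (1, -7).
Area = 50

Shoelace formula: Area = (1/2) |Σ_i (x_i · y_{i+1} − x_{i+1} · y_i)| (indices mod n). Compute each cross term:
  (3)(3) − (3)(1) = 6
  (3)(4) − (-3)(3) = 21
  (-3)(-5) − (-3)(4) = 27
  (-3)(-5) − (-2)(-5) = 5
  (-2)(-7) − (1)(-5) = 19
  (1)(1) − (3)(-7) = 22
Sum = 100, so (signed) Area = 100/2 = 50, |Area| = 50.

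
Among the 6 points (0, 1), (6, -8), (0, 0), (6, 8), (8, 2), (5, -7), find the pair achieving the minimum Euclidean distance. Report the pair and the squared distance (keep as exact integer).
Pair = ((0, 1), (0, 0)); squared distance = 1

Compute all C(6, 2) = 15 pairwise squared distances (x_i − x_j)² + (y_i − y_j)². The minimum is 1, attained by the pair ((0, 1), (0, 0)).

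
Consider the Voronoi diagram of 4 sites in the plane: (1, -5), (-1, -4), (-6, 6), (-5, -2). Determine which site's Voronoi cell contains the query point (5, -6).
Nearest site = (1, -5)

The Voronoi cell of site s contains exactly those query points closer to s than to any other site. Compute squared distances from q = (5, -6) to each site:
  (1 − 5)² + (-5 − -6)² = 17
  (-1 − 5)² + (-4 − -6)² = 40
  (-5 − 5)² + (-2 − -6)² = 116
  (-6 − 5)² + (6 − -6)² = 265
Minimum is attained by (1, -5), so q lies in its Voronoi cell.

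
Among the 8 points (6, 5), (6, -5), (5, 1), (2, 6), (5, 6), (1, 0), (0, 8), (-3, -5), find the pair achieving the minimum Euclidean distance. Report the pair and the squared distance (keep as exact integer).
Pair = ((6, 5), (5, 6)); squared distance = 2

Compute all C(8, 2) = 28 pairwise squared distances (x_i − x_j)² + (y_i − y_j)². The minimum is 2, attained by the pair ((6, 5), (5, 6)).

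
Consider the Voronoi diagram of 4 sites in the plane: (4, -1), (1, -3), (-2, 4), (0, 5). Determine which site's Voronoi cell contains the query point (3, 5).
Nearest site = (0, 5)

The Voronoi cell of site s contains exactly those query points closer to s than to any other site. Compute squared distances from q = (3, 5) to each site:
  (0 − 3)² + (5 − 5)² = 9
  (-2 − 3)² + (4 − 5)² = 26
  (4 − 3)² + (-1 − 5)² = 37
  (1 − 3)² + (-3 − 5)² = 68
Minimum is attained by (0, 5), so q lies in its Voronoi cell.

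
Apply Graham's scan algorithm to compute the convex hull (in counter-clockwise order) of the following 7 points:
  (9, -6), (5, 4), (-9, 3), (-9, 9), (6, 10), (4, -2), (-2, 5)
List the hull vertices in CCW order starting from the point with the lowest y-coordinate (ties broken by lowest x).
Hull (CCW) = [(9, -6), (6, 10), (-9, 9), (-9, 3)]

Graham scan procedure:
  1. Find the pivot p₀ = point with lowest y (tie → lowest x): (9, -6).
  2. Sort the remaining points by polar angle around p₀.
  3. Walk through sorted points, maintaining a stack; pop the top while the last three entries make a non-left turn (cross product ≤ 0).
  4. Final stack is the convex hull in CCW order: (9, -6), (6, 10), (-9, 9), (-9, 3).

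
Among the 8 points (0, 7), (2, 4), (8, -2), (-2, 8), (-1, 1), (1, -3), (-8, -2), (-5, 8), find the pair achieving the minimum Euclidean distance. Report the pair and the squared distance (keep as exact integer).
Pair = ((0, 7), (-2, 8)); squared distance = 5

Compute all C(8, 2) = 28 pairwise squared distances (x_i − x_j)² + (y_i − y_j)². The minimum is 5, attained by the pair ((0, 7), (-2, 8)).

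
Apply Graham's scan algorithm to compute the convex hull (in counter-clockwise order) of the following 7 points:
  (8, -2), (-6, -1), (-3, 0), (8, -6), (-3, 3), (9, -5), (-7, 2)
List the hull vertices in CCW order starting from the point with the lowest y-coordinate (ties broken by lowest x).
Hull (CCW) = [(8, -6), (9, -5), (8, -2), (-3, 3), (-7, 2), (-6, -1)]

Graham scan procedure:
  1. Find the pivot p₀ = point with lowest y (tie → lowest x): (8, -6).
  2. Sort the remaining points by polar angle around p₀.
  3. Walk through sorted points, maintaining a stack; pop the top while the last three entries make a non-left turn (cross product ≤ 0).
  4. Final stack is the convex hull in CCW order: (8, -6), (9, -5), (8, -2), (-3, 3), (-7, 2), (-6, -1).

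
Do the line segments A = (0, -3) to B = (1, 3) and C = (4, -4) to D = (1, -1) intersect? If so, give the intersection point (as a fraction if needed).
No (intersection of containing lines falls outside at least one segment)

Parametrize and solve: t = 3/7, s = 25/21. At least one of these is outside [0, 1], so the segments do not intersect.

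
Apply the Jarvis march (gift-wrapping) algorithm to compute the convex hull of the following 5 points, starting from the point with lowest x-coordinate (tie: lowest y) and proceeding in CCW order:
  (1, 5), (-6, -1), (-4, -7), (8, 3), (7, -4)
Hull (CCW) = [(-6, -1), (-4, -7), (7, -4), (8, 3), (1, 5)]

Jarvis march: at each step, from the current hull vertex p, select the next vertex q as the point such that every other point lies strictly to the left of (or on) the directed line p → q. (Equivalently: for every other point r, the cross product (q − p) × (r − p) ≥ 0.)
Starting point (lowest x, tie lowest y): (-6, -1). Wrap until returning to start. Resulting hull: (-6, -1), (-4, -7), (7, -4), (8, 3), (1, 5).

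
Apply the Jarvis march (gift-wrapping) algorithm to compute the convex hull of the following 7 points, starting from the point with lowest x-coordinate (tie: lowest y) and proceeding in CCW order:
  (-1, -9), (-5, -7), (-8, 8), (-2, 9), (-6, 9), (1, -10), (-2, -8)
Hull (CCW) = [(-8, 8), (-5, -7), (1, -10), (-2, 9), (-6, 9)]

Jarvis march: at each step, from the current hull vertex p, select the next vertex q as the point such that every other point lies strictly to the left of (or on) the directed line p → q. (Equivalently: for every other point r, the cross product (q − p) × (r − p) ≥ 0.)
Starting point (lowest x, tie lowest y): (-8, 8). Wrap until returning to start. Resulting hull: (-8, 8), (-5, -7), (1, -10), (-2, 9), (-6, 9).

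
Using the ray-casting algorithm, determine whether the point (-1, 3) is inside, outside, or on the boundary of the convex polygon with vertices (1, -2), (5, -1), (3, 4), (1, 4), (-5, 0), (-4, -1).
The point (-1, 3) lies strictly outside the polygon

Cast a horizontal ray to the right from the query point and count how many polygon edges it crosses (each edge strictly once or zero times, handled with the usual half-open convention). 
Parity of crossings → even ⇒ outside.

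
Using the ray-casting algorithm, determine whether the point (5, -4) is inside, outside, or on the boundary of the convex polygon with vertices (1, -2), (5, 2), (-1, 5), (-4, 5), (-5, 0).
The point (5, -4) lies strictly outside the polygon

Cast a horizontal ray to the right from the query point and count how many polygon edges it crosses (each edge strictly once or zero times, handled with the usual half-open convention). 
Parity of crossings → even ⇒ outside.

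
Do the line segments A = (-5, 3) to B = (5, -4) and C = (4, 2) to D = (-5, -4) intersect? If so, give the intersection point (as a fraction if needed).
Yes; intersection at (5/41, -24/41) (t = 21/41 on AB, s = 53/123 on CD)

Parametrize AB as A + t(B − A) = (-5 + 10 t, 3 + -7 t) and CD as C + s(D − C) = (4 + -9 s, 2 + -6 s). Solve the linear system for (t, s). Determinant = 123 ≠ 0, so a unique intersection of the containing lines exists. Solution: t = 21/41, s = 53/123 — both in [0, 1], so the segments cross. Intersection point: (5/41, -24/41).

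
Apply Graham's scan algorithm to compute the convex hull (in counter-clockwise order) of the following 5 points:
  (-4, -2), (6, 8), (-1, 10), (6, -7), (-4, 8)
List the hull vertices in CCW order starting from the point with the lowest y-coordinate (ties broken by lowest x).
Hull (CCW) = [(6, -7), (6, 8), (-1, 10), (-4, 8), (-4, -2)]

Graham scan procedure:
  1. Find the pivot p₀ = point with lowest y (tie → lowest x): (6, -7).
  2. Sort the remaining points by polar angle around p₀.
  3. Walk through sorted points, maintaining a stack; pop the top while the last three entries make a non-left turn (cross product ≤ 0).
  4. Final stack is the convex hull in CCW order: (6, -7), (6, 8), (-1, 10), (-4, 8), (-4, -2).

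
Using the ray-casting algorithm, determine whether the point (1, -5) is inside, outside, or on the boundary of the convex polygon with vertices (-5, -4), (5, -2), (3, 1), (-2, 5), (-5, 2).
The point (1, -5) lies strictly outside the polygon

Cast a horizontal ray to the right from the query point and count how many polygon edges it crosses (each edge strictly once or zero times, handled with the usual half-open convention). 
Parity of crossings → even ⇒ outside.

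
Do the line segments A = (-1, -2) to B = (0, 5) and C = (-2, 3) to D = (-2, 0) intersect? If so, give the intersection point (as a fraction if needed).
No (intersection of containing lines falls outside at least one segment)

Parametrize and solve: t = -1, s = 4. At least one of these is outside [0, 1], so the segments do not intersect.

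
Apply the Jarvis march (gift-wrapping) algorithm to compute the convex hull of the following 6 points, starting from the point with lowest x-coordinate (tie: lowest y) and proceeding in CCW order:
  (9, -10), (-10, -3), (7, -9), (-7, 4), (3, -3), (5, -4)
Hull (CCW) = [(-10, -3), (9, -10), (5, -4), (-7, 4)]

Jarvis march: at each step, from the current hull vertex p, select the next vertex q as the point such that every other point lies strictly to the left of (or on) the directed line p → q. (Equivalently: for every other point r, the cross product (q − p) × (r − p) ≥ 0.)
Starting point (lowest x, tie lowest y): (-10, -3). Wrap until returning to start. Resulting hull: (-10, -3), (9, -10), (5, -4), (-7, 4).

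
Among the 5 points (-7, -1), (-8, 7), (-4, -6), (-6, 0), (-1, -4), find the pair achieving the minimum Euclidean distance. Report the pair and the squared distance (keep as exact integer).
Pair = ((-7, -1), (-6, 0)); squared distance = 2

Compute all C(5, 2) = 10 pairwise squared distances (x_i − x_j)² + (y_i − y_j)². The minimum is 2, attained by the pair ((-7, -1), (-6, 0)).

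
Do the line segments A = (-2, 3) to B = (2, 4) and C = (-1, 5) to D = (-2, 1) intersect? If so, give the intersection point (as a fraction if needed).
Yes; intersection at (-22/15, 47/15) (t = 2/15 on AB, s = 7/15 on CD)

Parametrize AB as A + t(B − A) = (-2 + 4 t, 3 + 1 t) and CD as C + s(D − C) = (-1 + -1 s, 5 + -4 s). Solve the linear system for (t, s). Determinant = 15 ≠ 0, so a unique intersection of the containing lines exists. Solution: t = 2/15, s = 7/15 — both in [0, 1], so the segments cross. Intersection point: (-22/15, 47/15).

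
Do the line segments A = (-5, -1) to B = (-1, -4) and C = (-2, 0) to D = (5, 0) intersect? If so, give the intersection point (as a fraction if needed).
No (intersection of containing lines falls outside at least one segment)

Parametrize and solve: t = -1/3, s = -13/21. At least one of these is outside [0, 1], so the segments do not intersect.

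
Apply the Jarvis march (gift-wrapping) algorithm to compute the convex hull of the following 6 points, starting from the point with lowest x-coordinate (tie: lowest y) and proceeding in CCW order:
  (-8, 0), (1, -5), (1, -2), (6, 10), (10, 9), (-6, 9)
Hull (CCW) = [(-8, 0), (1, -5), (10, 9), (6, 10), (-6, 9)]

Jarvis march: at each step, from the current hull vertex p, select the next vertex q as the point such that every other point lies strictly to the left of (or on) the directed line p → q. (Equivalently: for every other point r, the cross product (q − p) × (r − p) ≥ 0.)
Starting point (lowest x, tie lowest y): (-8, 0). Wrap until returning to start. Resulting hull: (-8, 0), (1, -5), (10, 9), (6, 10), (-6, 9).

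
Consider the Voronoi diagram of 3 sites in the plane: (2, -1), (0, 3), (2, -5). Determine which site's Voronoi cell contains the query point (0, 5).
Nearest site = (0, 3)

The Voronoi cell of site s contains exactly those query points closer to s than to any other site. Compute squared distances from q = (0, 5) to each site:
  (0 − 0)² + (3 − 5)² = 4
  (2 − 0)² + (-1 − 5)² = 40
  (2 − 0)² + (-5 − 5)² = 104
Minimum is attained by (0, 3), so q lies in its Voronoi cell.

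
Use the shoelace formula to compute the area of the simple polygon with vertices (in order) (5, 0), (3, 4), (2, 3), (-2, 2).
Area = 21/2

Shoelace formula: Area = (1/2) |Σ_i (x_i · y_{i+1} − x_{i+1} · y_i)| (indices mod n). Compute each cross term:
  (5)(4) − (3)(0) = 20
  (3)(3) − (2)(4) = 1
  (2)(2) − (-2)(3) = 10
  (-2)(0) − (5)(2) = -10
Sum = 21, so (signed) Area = 21/2 = 21/2, |Area| = 21/2.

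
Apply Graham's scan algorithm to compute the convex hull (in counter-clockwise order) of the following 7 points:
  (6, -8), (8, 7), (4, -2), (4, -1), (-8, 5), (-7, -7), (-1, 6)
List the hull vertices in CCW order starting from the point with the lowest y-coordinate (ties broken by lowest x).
Hull (CCW) = [(6, -8), (8, 7), (-1, 6), (-8, 5), (-7, -7)]

Graham scan procedure:
  1. Find the pivot p₀ = point with lowest y (tie → lowest x): (6, -8).
  2. Sort the remaining points by polar angle around p₀.
  3. Walk through sorted points, maintaining a stack; pop the top while the last three entries make a non-left turn (cross product ≤ 0).
  4. Final stack is the convex hull in CCW order: (6, -8), (8, 7), (-1, 6), (-8, 5), (-7, -7).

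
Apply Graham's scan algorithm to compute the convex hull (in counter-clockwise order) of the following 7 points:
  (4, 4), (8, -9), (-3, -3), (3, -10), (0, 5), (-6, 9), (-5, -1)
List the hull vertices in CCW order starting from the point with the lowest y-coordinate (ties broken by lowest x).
Hull (CCW) = [(3, -10), (8, -9), (4, 4), (-6, 9), (-5, -1)]

Graham scan procedure:
  1. Find the pivot p₀ = point with lowest y (tie → lowest x): (3, -10).
  2. Sort the remaining points by polar angle around p₀.
  3. Walk through sorted points, maintaining a stack; pop the top while the last three entries make a non-left turn (cross product ≤ 0).
  4. Final stack is the convex hull in CCW order: (3, -10), (8, -9), (4, 4), (-6, 9), (-5, -1).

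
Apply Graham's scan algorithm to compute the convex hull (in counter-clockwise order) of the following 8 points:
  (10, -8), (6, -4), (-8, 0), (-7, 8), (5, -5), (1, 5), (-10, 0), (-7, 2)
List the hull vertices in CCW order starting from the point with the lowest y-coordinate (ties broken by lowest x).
Hull (CCW) = [(10, -8), (1, 5), (-7, 8), (-10, 0)]

Graham scan procedure:
  1. Find the pivot p₀ = point with lowest y (tie → lowest x): (10, -8).
  2. Sort the remaining points by polar angle around p₀.
  3. Walk through sorted points, maintaining a stack; pop the top while the last three entries make a non-left turn (cross product ≤ 0).
  4. Final stack is the convex hull in CCW order: (10, -8), (1, 5), (-7, 8), (-10, 0).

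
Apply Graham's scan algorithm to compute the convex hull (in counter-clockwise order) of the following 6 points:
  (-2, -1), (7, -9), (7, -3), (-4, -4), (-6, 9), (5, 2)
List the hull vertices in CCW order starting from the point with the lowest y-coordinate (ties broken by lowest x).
Hull (CCW) = [(7, -9), (7, -3), (5, 2), (-6, 9), (-4, -4)]

Graham scan procedure:
  1. Find the pivot p₀ = point with lowest y (tie → lowest x): (7, -9).
  2. Sort the remaining points by polar angle around p₀.
  3. Walk through sorted points, maintaining a stack; pop the top while the last three entries make a non-left turn (cross product ≤ 0).
  4. Final stack is the convex hull in CCW order: (7, -9), (7, -3), (5, 2), (-6, 9), (-4, -4).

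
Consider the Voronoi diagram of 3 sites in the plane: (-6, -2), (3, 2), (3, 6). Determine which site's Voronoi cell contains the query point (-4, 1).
Nearest site = (-6, -2)

The Voronoi cell of site s contains exactly those query points closer to s than to any other site. Compute squared distances from q = (-4, 1) to each site:
  (-6 − -4)² + (-2 − 1)² = 13
  (3 − -4)² + (2 − 1)² = 50
  (3 − -4)² + (6 − 1)² = 74
Minimum is attained by (-6, -2), so q lies in its Voronoi cell.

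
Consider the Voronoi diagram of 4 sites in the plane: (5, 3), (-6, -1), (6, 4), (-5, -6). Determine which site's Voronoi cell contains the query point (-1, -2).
Nearest site = (-6, -1)

The Voronoi cell of site s contains exactly those query points closer to s than to any other site. Compute squared distances from q = (-1, -2) to each site:
  (-6 − -1)² + (-1 − -2)² = 26
  (-5 − -1)² + (-6 − -2)² = 32
  (5 − -1)² + (3 − -2)² = 61
  (6 − -1)² + (4 − -2)² = 85
Minimum is attained by (-6, -1), so q lies in its Voronoi cell.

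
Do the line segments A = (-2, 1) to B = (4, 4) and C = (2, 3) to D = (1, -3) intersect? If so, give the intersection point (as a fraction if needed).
Yes; intersection at (2, 3) (t = 2/3 on AB, s = 0 on CD)

Parametrize AB as A + t(B − A) = (-2 + 6 t, 1 + 3 t) and CD as C + s(D − C) = (2 + -1 s, 3 + -6 s). Solve the linear system for (t, s). Determinant = 33 ≠ 0, so a unique intersection of the containing lines exists. Solution: t = 2/3, s = 0 — both in [0, 1], so the segments cross. Intersection point: (2, 3).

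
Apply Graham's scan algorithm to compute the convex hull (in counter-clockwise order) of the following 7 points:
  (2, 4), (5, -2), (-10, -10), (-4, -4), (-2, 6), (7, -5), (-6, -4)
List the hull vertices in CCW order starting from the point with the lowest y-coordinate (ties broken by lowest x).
Hull (CCW) = [(-10, -10), (7, -5), (2, 4), (-2, 6)]

Graham scan procedure:
  1. Find the pivot p₀ = point with lowest y (tie → lowest x): (-10, -10).
  2. Sort the remaining points by polar angle around p₀.
  3. Walk through sorted points, maintaining a stack; pop the top while the last three entries make a non-left turn (cross product ≤ 0).
  4. Final stack is the convex hull in CCW order: (-10, -10), (7, -5), (2, 4), (-2, 6).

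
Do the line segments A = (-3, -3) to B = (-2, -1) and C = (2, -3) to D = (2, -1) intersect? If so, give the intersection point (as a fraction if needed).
No (intersection of containing lines falls outside at least one segment)

Parametrize and solve: t = 5, s = 5. At least one of these is outside [0, 1], so the segments do not intersect.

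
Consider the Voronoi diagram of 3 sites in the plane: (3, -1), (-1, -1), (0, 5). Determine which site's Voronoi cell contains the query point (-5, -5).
Nearest site = (-1, -1)

The Voronoi cell of site s contains exactly those query points closer to s than to any other site. Compute squared distances from q = (-5, -5) to each site:
  (-1 − -5)² + (-1 − -5)² = 32
  (3 − -5)² + (-1 − -5)² = 80
  (0 − -5)² + (5 − -5)² = 125
Minimum is attained by (-1, -1), so q lies in its Voronoi cell.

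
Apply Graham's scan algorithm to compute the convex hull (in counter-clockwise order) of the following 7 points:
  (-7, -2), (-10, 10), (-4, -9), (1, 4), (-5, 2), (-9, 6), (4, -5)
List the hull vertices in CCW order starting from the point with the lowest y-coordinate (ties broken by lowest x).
Hull (CCW) = [(-4, -9), (4, -5), (1, 4), (-10, 10), (-7, -2)]

Graham scan procedure:
  1. Find the pivot p₀ = point with lowest y (tie → lowest x): (-4, -9).
  2. Sort the remaining points by polar angle around p₀.
  3. Walk through sorted points, maintaining a stack; pop the top while the last three entries make a non-left turn (cross product ≤ 0).
  4. Final stack is the convex hull in CCW order: (-4, -9), (4, -5), (1, 4), (-10, 10), (-7, -2).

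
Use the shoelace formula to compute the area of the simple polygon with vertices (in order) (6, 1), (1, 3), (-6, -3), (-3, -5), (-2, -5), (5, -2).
Area = 52

Shoelace formula: Area = (1/2) |Σ_i (x_i · y_{i+1} − x_{i+1} · y_i)| (indices mod n). Compute each cross term:
  (6)(3) − (1)(1) = 17
  (1)(-3) − (-6)(3) = 15
  (-6)(-5) − (-3)(-3) = 21
  (-3)(-5) − (-2)(-5) = 5
  (-2)(-2) − (5)(-5) = 29
  (5)(1) − (6)(-2) = 17
Sum = 104, so (signed) Area = 104/2 = 52, |Area| = 52.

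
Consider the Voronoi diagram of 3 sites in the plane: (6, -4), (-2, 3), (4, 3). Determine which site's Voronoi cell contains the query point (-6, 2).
Nearest site = (-2, 3)

The Voronoi cell of site s contains exactly those query points closer to s than to any other site. Compute squared distances from q = (-6, 2) to each site:
  (-2 − -6)² + (3 − 2)² = 17
  (4 − -6)² + (3 − 2)² = 101
  (6 − -6)² + (-4 − 2)² = 180
Minimum is attained by (-2, 3), so q lies in its Voronoi cell.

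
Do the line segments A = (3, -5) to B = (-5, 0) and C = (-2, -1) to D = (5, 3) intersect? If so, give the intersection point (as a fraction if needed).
No (intersection of containing lines falls outside at least one segment)

Parametrize and solve: t = 48/67, s = -7/67. At least one of these is outside [0, 1], so the segments do not intersect.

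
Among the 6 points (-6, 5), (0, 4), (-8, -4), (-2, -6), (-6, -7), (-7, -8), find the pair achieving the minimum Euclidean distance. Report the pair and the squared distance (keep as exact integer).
Pair = ((-6, -7), (-7, -8)); squared distance = 2

Compute all C(6, 2) = 15 pairwise squared distances (x_i − x_j)² + (y_i − y_j)². The minimum is 2, attained by the pair ((-6, -7), (-7, -8)).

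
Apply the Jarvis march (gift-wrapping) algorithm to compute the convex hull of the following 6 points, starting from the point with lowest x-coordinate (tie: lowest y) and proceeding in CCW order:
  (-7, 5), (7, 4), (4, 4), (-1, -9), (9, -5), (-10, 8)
Hull (CCW) = [(-10, 8), (-1, -9), (9, -5), (7, 4)]

Jarvis march: at each step, from the current hull vertex p, select the next vertex q as the point such that every other point lies strictly to the left of (or on) the directed line p → q. (Equivalently: for every other point r, the cross product (q − p) × (r − p) ≥ 0.)
Starting point (lowest x, tie lowest y): (-10, 8). Wrap until returning to start. Resulting hull: (-10, 8), (-1, -9), (9, -5), (7, 4).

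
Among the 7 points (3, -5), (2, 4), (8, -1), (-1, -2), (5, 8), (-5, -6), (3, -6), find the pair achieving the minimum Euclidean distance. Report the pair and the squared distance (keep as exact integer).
Pair = ((3, -5), (3, -6)); squared distance = 1

Compute all C(7, 2) = 21 pairwise squared distances (x_i − x_j)² + (y_i − y_j)². The minimum is 1, attained by the pair ((3, -5), (3, -6)).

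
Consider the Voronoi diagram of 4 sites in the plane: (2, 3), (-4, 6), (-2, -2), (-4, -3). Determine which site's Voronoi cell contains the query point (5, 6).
Nearest site = (2, 3)

The Voronoi cell of site s contains exactly those query points closer to s than to any other site. Compute squared distances from q = (5, 6) to each site:
  (2 − 5)² + (3 − 6)² = 18
  (-4 − 5)² + (6 − 6)² = 81
  (-2 − 5)² + (-2 − 6)² = 113
  (-4 − 5)² + (-3 − 6)² = 162
Minimum is attained by (2, 3), so q lies in its Voronoi cell.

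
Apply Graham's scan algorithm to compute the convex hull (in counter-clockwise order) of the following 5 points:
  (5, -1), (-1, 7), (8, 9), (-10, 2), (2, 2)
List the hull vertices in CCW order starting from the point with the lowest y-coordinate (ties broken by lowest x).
Hull (CCW) = [(5, -1), (8, 9), (-1, 7), (-10, 2)]

Graham scan procedure:
  1. Find the pivot p₀ = point with lowest y (tie → lowest x): (5, -1).
  2. Sort the remaining points by polar angle around p₀.
  3. Walk through sorted points, maintaining a stack; pop the top while the last three entries make a non-left turn (cross product ≤ 0).
  4. Final stack is the convex hull in CCW order: (5, -1), (8, 9), (-1, 7), (-10, 2).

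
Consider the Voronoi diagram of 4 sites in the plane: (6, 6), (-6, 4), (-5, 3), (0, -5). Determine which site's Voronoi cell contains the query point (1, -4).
Nearest site = (0, -5)

The Voronoi cell of site s contains exactly those query points closer to s than to any other site. Compute squared distances from q = (1, -4) to each site:
  (0 − 1)² + (-5 − -4)² = 2
  (-5 − 1)² + (3 − -4)² = 85
  (-6 − 1)² + (4 − -4)² = 113
  (6 − 1)² + (6 − -4)² = 125
Minimum is attained by (0, -5), so q lies in its Voronoi cell.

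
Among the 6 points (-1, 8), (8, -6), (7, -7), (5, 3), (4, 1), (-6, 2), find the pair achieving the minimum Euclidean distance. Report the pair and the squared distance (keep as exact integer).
Pair = ((8, -6), (7, -7)); squared distance = 2

Compute all C(6, 2) = 15 pairwise squared distances (x_i − x_j)² + (y_i − y_j)². The minimum is 2, attained by the pair ((8, -6), (7, -7)).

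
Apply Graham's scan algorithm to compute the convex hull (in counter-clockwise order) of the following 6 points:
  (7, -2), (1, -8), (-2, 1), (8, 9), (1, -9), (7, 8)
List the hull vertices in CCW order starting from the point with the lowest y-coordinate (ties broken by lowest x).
Hull (CCW) = [(1, -9), (7, -2), (8, 9), (-2, 1)]

Graham scan procedure:
  1. Find the pivot p₀ = point with lowest y (tie → lowest x): (1, -9).
  2. Sort the remaining points by polar angle around p₀.
  3. Walk through sorted points, maintaining a stack; pop the top while the last three entries make a non-left turn (cross product ≤ 0).
  4. Final stack is the convex hull in CCW order: (1, -9), (7, -2), (8, 9), (-2, 1).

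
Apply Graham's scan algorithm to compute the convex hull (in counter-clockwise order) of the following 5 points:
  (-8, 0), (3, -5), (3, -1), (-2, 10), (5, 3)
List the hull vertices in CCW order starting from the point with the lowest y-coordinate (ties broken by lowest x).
Hull (CCW) = [(3, -5), (5, 3), (-2, 10), (-8, 0)]

Graham scan procedure:
  1. Find the pivot p₀ = point with lowest y (tie → lowest x): (3, -5).
  2. Sort the remaining points by polar angle around p₀.
  3. Walk through sorted points, maintaining a stack; pop the top while the last three entries make a non-left turn (cross product ≤ 0).
  4. Final stack is the convex hull in CCW order: (3, -5), (5, 3), (-2, 10), (-8, 0).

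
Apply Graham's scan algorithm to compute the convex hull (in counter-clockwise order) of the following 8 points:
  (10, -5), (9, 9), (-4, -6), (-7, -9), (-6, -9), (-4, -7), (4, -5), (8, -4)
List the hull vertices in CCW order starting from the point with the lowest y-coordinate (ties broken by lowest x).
Hull (CCW) = [(-7, -9), (-6, -9), (10, -5), (9, 9)]

Graham scan procedure:
  1. Find the pivot p₀ = point with lowest y (tie → lowest x): (-7, -9).
  2. Sort the remaining points by polar angle around p₀.
  3. Walk through sorted points, maintaining a stack; pop the top while the last three entries make a non-left turn (cross product ≤ 0).
  4. Final stack is the convex hull in CCW order: (-7, -9), (-6, -9), (10, -5), (9, 9).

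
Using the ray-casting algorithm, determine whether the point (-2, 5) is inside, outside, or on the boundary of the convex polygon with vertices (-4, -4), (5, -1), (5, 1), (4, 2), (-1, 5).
The point (-2, 5) lies strictly outside the polygon

Cast a horizontal ray to the right from the query point and count how many polygon edges it crosses (each edge strictly once or zero times, handled with the usual half-open convention). 
Parity of crossings → even ⇒ outside.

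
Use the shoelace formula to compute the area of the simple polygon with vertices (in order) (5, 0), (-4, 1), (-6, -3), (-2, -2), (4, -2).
Area = 51/2

Shoelace formula: Area = (1/2) |Σ_i (x_i · y_{i+1} − x_{i+1} · y_i)| (indices mod n). Compute each cross term:
  (5)(1) − (-4)(0) = 5
  (-4)(-3) − (-6)(1) = 18
  (-6)(-2) − (-2)(-3) = 6
  (-2)(-2) − (4)(-2) = 12
  (4)(0) − (5)(-2) = 10
Sum = 51, so (signed) Area = 51/2 = 51/2, |Area| = 51/2.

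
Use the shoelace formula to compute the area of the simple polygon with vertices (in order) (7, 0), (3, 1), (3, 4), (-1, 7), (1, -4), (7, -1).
Area = 36

Shoelace formula: Area = (1/2) |Σ_i (x_i · y_{i+1} − x_{i+1} · y_i)| (indices mod n). Compute each cross term:
  (7)(1) − (3)(0) = 7
  (3)(4) − (3)(1) = 9
  (3)(7) − (-1)(4) = 25
  (-1)(-4) − (1)(7) = -3
  (1)(-1) − (7)(-4) = 27
  (7)(0) − (7)(-1) = 7
Sum = 72, so (signed) Area = 72/2 = 36, |Area| = 36.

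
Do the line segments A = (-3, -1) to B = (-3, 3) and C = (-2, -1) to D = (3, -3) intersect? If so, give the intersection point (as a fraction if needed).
No (intersection of containing lines falls outside at least one segment)

Parametrize and solve: t = 1/10, s = -1/5. At least one of these is outside [0, 1], so the segments do not intersect.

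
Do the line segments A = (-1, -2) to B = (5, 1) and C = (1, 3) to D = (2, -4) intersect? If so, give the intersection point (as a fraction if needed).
Yes; intersection at (23/15, -11/15) (t = 19/45 on AB, s = 8/15 on CD)

Parametrize AB as A + t(B − A) = (-1 + 6 t, -2 + 3 t) and CD as C + s(D − C) = (1 + 1 s, 3 + -7 s). Solve the linear system for (t, s). Determinant = 45 ≠ 0, so a unique intersection of the containing lines exists. Solution: t = 19/45, s = 8/15 — both in [0, 1], so the segments cross. Intersection point: (23/15, -11/15).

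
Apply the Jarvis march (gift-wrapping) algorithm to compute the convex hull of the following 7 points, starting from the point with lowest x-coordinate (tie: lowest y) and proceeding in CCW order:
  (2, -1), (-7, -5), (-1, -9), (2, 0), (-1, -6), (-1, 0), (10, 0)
Hull (CCW) = [(-7, -5), (-1, -9), (10, 0), (-1, 0)]

Jarvis march: at each step, from the current hull vertex p, select the next vertex q as the point such that every other point lies strictly to the left of (or on) the directed line p → q. (Equivalently: for every other point r, the cross product (q − p) × (r − p) ≥ 0.)
Starting point (lowest x, tie lowest y): (-7, -5). Wrap until returning to start. Resulting hull: (-7, -5), (-1, -9), (10, 0), (-1, 0).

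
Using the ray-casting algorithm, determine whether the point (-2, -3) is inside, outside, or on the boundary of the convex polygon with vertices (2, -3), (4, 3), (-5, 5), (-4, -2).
The point (-2, -3) lies strictly outside the polygon

Cast a horizontal ray to the right from the query point and count how many polygon edges it crosses (each edge strictly once or zero times, handled with the usual half-open convention). 
Parity of crossings → even ⇒ outside.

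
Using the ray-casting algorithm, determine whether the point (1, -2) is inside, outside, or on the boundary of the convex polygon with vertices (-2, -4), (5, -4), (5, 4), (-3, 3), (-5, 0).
The point (1, -2) lies strictly inside the polygon

Cast a horizontal ray to the right from the query point and count how many polygon edges it crosses (each edge strictly once or zero times, handled with the usual half-open convention). 
Parity of crossings → odd ⇒ inside.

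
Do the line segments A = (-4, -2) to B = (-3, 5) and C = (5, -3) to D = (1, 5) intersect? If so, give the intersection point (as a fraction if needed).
No (intersection of containing lines falls outside at least one segment)

Parametrize and solve: t = 17/9, s = 16/9. At least one of these is outside [0, 1], so the segments do not intersect.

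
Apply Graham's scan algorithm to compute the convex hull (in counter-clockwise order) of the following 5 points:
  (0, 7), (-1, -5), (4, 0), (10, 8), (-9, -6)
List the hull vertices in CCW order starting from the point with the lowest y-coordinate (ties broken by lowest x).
Hull (CCW) = [(-9, -6), (-1, -5), (4, 0), (10, 8), (0, 7)]

Graham scan procedure:
  1. Find the pivot p₀ = point with lowest y (tie → lowest x): (-9, -6).
  2. Sort the remaining points by polar angle around p₀.
  3. Walk through sorted points, maintaining a stack; pop the top while the last three entries make a non-left turn (cross product ≤ 0).
  4. Final stack is the convex hull in CCW order: (-9, -6), (-1, -5), (4, 0), (10, 8), (0, 7).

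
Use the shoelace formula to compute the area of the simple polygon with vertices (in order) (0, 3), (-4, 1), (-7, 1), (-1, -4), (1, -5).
Area = 28

Shoelace formula: Area = (1/2) |Σ_i (x_i · y_{i+1} − x_{i+1} · y_i)| (indices mod n). Compute each cross term:
  (0)(1) − (-4)(3) = 12
  (-4)(1) − (-7)(1) = 3
  (-7)(-4) − (-1)(1) = 29
  (-1)(-5) − (1)(-4) = 9
  (1)(3) − (0)(-5) = 3
Sum = 56, so (signed) Area = 56/2 = 28, |Area| = 28.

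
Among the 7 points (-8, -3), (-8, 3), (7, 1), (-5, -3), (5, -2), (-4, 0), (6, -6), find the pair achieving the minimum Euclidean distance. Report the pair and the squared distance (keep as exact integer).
Pair = ((-8, -3), (-5, -3)); squared distance = 9

Compute all C(7, 2) = 21 pairwise squared distances (x_i − x_j)² + (y_i − y_j)². The minimum is 9, attained by the pair ((-8, -3), (-5, -3)).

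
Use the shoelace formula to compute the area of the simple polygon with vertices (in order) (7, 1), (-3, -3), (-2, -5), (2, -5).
Area = 24

Shoelace formula: Area = (1/2) |Σ_i (x_i · y_{i+1} − x_{i+1} · y_i)| (indices mod n). Compute each cross term:
  (7)(-3) − (-3)(1) = -18
  (-3)(-5) − (-2)(-3) = 9
  (-2)(-5) − (2)(-5) = 20
  (2)(1) − (7)(-5) = 37
Sum = 48, so (signed) Area = 48/2 = 24, |Area| = 24.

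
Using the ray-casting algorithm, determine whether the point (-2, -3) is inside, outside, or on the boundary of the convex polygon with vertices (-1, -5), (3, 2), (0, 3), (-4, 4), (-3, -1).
The point (-2, -3) lies on the polygon boundary

Boundary check: the query satisfies the collinearity and bounding-box conditions for some polygon edge, so it lies exactly on the boundary.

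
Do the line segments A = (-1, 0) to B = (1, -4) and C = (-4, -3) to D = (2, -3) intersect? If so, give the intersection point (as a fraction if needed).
Yes; intersection at (1/2, -3) (t = 3/4 on AB, s = 3/4 on CD)

Parametrize AB as A + t(B − A) = (-1 + 2 t, 0 + -4 t) and CD as C + s(D − C) = (-4 + 6 s, -3 + 0 s). Solve the linear system for (t, s). Determinant = -24 ≠ 0, so a unique intersection of the containing lines exists. Solution: t = 3/4, s = 3/4 — both in [0, 1], so the segments cross. Intersection point: (1/2, -3).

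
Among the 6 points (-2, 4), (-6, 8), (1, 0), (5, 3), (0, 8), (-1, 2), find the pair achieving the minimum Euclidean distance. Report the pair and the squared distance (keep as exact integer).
Pair = ((-2, 4), (-1, 2)); squared distance = 5

Compute all C(6, 2) = 15 pairwise squared distances (x_i − x_j)² + (y_i − y_j)². The minimum is 5, attained by the pair ((-2, 4), (-1, 2)).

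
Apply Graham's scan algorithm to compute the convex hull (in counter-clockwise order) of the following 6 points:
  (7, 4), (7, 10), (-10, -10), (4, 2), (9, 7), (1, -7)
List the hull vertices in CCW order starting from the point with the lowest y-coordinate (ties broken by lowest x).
Hull (CCW) = [(-10, -10), (1, -7), (9, 7), (7, 10)]

Graham scan procedure:
  1. Find the pivot p₀ = point with lowest y (tie → lowest x): (-10, -10).
  2. Sort the remaining points by polar angle around p₀.
  3. Walk through sorted points, maintaining a stack; pop the top while the last three entries make a non-left turn (cross product ≤ 0).
  4. Final stack is the convex hull in CCW order: (-10, -10), (1, -7), (9, 7), (7, 10).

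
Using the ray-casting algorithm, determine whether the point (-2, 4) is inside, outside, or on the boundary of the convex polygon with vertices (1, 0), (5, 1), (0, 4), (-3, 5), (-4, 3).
The point (-2, 4) lies strictly inside the polygon

Cast a horizontal ray to the right from the query point and count how many polygon edges it crosses (each edge strictly once or zero times, handled with the usual half-open convention). 
Parity of crossings → odd ⇒ inside.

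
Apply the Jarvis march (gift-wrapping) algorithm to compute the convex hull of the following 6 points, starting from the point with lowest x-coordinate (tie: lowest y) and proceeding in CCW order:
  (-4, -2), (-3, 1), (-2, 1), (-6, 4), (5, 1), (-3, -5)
Hull (CCW) = [(-6, 4), (-3, -5), (5, 1)]

Jarvis march: at each step, from the current hull vertex p, select the next vertex q as the point such that every other point lies strictly to the left of (or on) the directed line p → q. (Equivalently: for every other point r, the cross product (q − p) × (r − p) ≥ 0.)
Starting point (lowest x, tie lowest y): (-6, 4). Wrap until returning to start. Resulting hull: (-6, 4), (-3, -5), (5, 1).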